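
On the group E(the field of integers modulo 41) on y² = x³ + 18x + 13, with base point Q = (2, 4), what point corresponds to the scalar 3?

(34, 6)

Repeated addition: build up to 3Q.
2Q: tangent at (2, 4): λ = (3·2² + 18)/(2·4) ≡ 30/8. 8⁻¹ ≡ 36 (mod 41), so λ ≡ 30·36 ≡ 14.
  x = λ² - 2 - 2 = 196 - 4 ≡ 28; y = λ·(2 - 28) - 4 ≡ 1. → (28, 1)
3Q: (28, 1) + (2, 4). λ = (4 - 1)/(2 - 28) ≡ 3/15 mod 41. 15⁻¹ ≡ 11 (mod 41) since 15·11 = 165 ≡ 1, so λ ≡ 33.
  x = λ² - 28 - 2 = 1089 - 30 ≡ 34; y = λ·(28 - 34) - 1 ≡ 6. → (34, 6)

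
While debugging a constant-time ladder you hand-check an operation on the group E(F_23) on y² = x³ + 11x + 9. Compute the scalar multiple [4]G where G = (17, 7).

Double-and-add on 4 = (100)₂. Start with G = (17, 7) for the leading 1-bit.
double: tangent at (17, 7): λ = (3·17² + 11)/(2·7) ≡ 4/14. 14⁻¹ ≡ 5 (mod 23), so λ ≡ 4·5 ≡ 20.
  x = λ² - 17 - 17 = 400 - 34 ≡ 21; y = λ·(17 - 21) - 7 ≡ 5. → (21, 5)
double: tangent at (21, 5): λ = (3·21² + 11)/(2·5) ≡ 0/10. 10⁻¹ ≡ 7 (mod 23), so λ ≡ 0·7 ≡ 0.
  x = λ² - 21 - 21 = 0 - 42 ≡ 4; y = λ·(21 - 4) - 5 ≡ 18. → (4, 18)

(4, 18)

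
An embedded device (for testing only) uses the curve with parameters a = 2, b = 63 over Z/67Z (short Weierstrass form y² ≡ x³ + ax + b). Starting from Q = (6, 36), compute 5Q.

(49, 52)

Double-and-add on 5 = (101)₂. Start with Q = (6, 36) for the leading 1-bit.
double: tangent at (6, 36): λ = (3·6² + 2)/(2·36) ≡ 43/5. 5⁻¹ ≡ 27 (mod 67), so λ ≡ 43·27 ≡ 22.
  x = λ² - 6 - 6 = 484 - 12 ≡ 3; y = λ·(6 - 3) - 36 ≡ 30. → (3, 30)
double: tangent at (3, 30): λ = (3·3² + 2)/(2·30) ≡ 29/60. 60⁻¹ ≡ 19 (mod 67), so λ ≡ 29·19 ≡ 15.
  x = λ² - 3 - 3 = 225 - 6 ≡ 18; y = λ·(3 - 18) - 30 ≡ 13. → (18, 13)
add Q: (18, 13) + (6, 36). λ = (36 - 13)/(6 - 18) ≡ 23/55 mod 67. 55⁻¹ ≡ 39 (mod 67), so λ ≡ 26.
  x = λ² - 18 - 6 = 676 - 24 ≡ 49; y = λ·(18 - 49) - 13 ≡ 52. → (49, 52)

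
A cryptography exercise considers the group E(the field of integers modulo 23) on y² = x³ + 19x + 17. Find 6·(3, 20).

Write P = (3, 20).
Repeated addition: build up to 6P.
2P: tangent at (3, 20): λ = (3·3² + 19)/(2·20) ≡ 0/17. 17⁻¹ ≡ 19 (mod 23), so λ ≡ 0·19 ≡ 0.
  x = λ² - 3 - 3 = 0 - 6 ≡ 17; y = λ·(3 - 17) - 20 ≡ 3. → (17, 3)
3P: (17, 3) + (3, 20). λ = (20 - 3)/(3 - 17) ≡ 17/9 mod 23. 9⁻¹ ≡ 18 (mod 23), so λ ≡ 7.
  x = λ² - 17 - 3 = 49 - 20 ≡ 6; y = λ·(17 - 6) - 3 ≡ 5. → (6, 5)
4P: (6, 5) + (3, 20). λ = (20 - 5)/(3 - 6) ≡ 15/20 mod 23. 20⁻¹ ≡ 15 (mod 23), so λ ≡ 18.
  x = λ² - 6 - 3 = 324 - 9 ≡ 16; y = λ·(6 - 16) - 5 ≡ 22. → (16, 22)
5P: (16, 22) + (3, 20). λ = (20 - 22)/(3 - 16) ≡ 21/10 mod 23. 10⁻¹ ≡ 7 (mod 23) since 10·7 = 70 ≡ 1, so λ ≡ 9.
  x = λ² - 16 - 3 = 81 - 19 ≡ 16; y = λ·(16 - 16) - 22 ≡ 1. → (16, 1)
6P: (16, 1) + (3, 20). λ = (20 - 1)/(3 - 16) ≡ 19/10 mod 23. 10⁻¹ ≡ 7 (mod 23), so λ ≡ 18.
  x = λ² - 16 - 3 = 324 - 19 ≡ 6; y = λ·(16 - 6) - 1 ≡ 18. → (6, 18)

(6, 18)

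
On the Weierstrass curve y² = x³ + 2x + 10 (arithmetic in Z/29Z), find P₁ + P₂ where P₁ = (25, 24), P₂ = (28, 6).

(25, 24) + (28, 6). λ = (6 - 24)/(28 - 25) ≡ 11/3 mod 29. 3⁻¹ ≡ 10 (mod 29), so λ ≡ 23.
  x = λ² - 25 - 28 = 529 - 53 ≡ 12; y = λ·(25 - 12) - 24 ≡ 14. → (12, 14)

(12, 14)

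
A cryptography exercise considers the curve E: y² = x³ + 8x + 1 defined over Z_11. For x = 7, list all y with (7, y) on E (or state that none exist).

2, 9

x³ + 8x + 1 = 400 ≡ 4 (mod 11).
Square roots of 4 mod 11: 2 and 9 (since 2² = 4 ≡ 4).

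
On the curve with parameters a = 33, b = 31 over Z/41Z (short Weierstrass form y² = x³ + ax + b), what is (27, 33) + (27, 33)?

(7, 21)

tangent at (27, 33): λ = (3·27² + 33)/(2·33) ≡ 6/25. 25⁻¹ ≡ 23 (mod 41) since 25·23 = 575 ≡ 1, so λ ≡ 6·23 ≡ 15.
  x = λ² - 27 - 27 = 225 - 54 ≡ 7; y = λ·(27 - 7) - 33 ≡ 21. → (7, 21)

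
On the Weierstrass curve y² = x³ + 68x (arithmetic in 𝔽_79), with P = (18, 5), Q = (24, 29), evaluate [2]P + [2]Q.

First 2P:
Repeated addition: build up to 2P.
2P: tangent at (18, 5): λ = (3·18² + 68)/(2·5) ≡ 13/10. 10⁻¹ ≡ 8 (mod 79), so λ ≡ 13·8 ≡ 25.
  x = λ² - 18 - 18 = 625 - 36 ≡ 36; y = λ·(18 - 36) - 5 ≡ 19. → (36, 19)
2P = (36, 19).
Next 2Q:
Repeated addition: build up to 2Q.
2Q: tangent at (24, 29): λ = (3·24² + 68)/(2·29) ≡ 58/58. 58⁻¹ ≡ 15 (mod 79), so λ ≡ 58·15 ≡ 1.
  x = λ² - 24 - 24 = 1 - 48 ≡ 32; y = λ·(24 - 32) - 29 ≡ 42. → (32, 42)
2Q = (32, 42).
Finally 2P + 2Q:
(36, 19) + (32, 42). λ = (42 - 19)/(32 - 36) ≡ 23/75 mod 79. 75⁻¹ ≡ 59 (mod 79), so λ ≡ 14.
  x = λ² - 36 - 32 = 196 - 68 ≡ 49; y = λ·(36 - 49) - 19 ≡ 36. → (49, 36)

(49, 36)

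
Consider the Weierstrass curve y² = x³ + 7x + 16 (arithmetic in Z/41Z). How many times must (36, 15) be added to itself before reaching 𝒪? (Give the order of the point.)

2P: tangent at (36, 15): λ = (3·36² + 7)/(2·15) ≡ 0/30. 30⁻¹ ≡ 26 (mod 41), so λ ≡ 0·26 ≡ 0.
  x = λ² - 36 - 36 = 0 - 72 ≡ 10; y = λ·(36 - 10) - 15 ≡ 26. → (10, 26)
3P: (10, 26) + (36, 15). λ = (15 - 26)/(36 - 10) ≡ 30/26 mod 41. 26⁻¹ ≡ 30 (mod 41) since 26·30 = 780 ≡ 1, so λ ≡ 39.
  x = λ² - 10 - 36 = 1521 - 46 ≡ 40; y = λ·(10 - 40) - 26 ≡ 34. → (40, 34)
4P: (40, 34) + (36, 15). λ = (15 - 34)/(36 - 40) ≡ 22/37 mod 41. 37⁻¹ ≡ 10 (mod 41), so λ ≡ 15.
  x = λ² - 40 - 36 = 225 - 76 ≡ 26; y = λ·(40 - 26) - 34 ≡ 12. → (26, 12)
5P: (26, 12) + (36, 15). λ = (15 - 12)/(36 - 26) ≡ 3/10 mod 41. 10⁻¹ ≡ 37 (mod 41), so λ ≡ 29.
  x = λ² - 26 - 36 = 841 - 62 ≡ 0; y = λ·(26 - 0) - 12 ≡ 4. → (0, 4)
6P: (0, 4) + (36, 15). λ = (15 - 4)/(36 - 0) ≡ 11/36 mod 41. 36⁻¹ ≡ 8 (mod 41), so λ ≡ 6.
  x = λ² - 0 - 36 = 36 - 36 ≡ 0; y = λ·(0 - 0) - 4 ≡ 37. → (0, 37)
7P: (0, 37) + (36, 15). λ = (15 - 37)/(36 - 0) ≡ 19/36 mod 41. 36⁻¹ ≡ 8 (mod 41) since 36·8 = 288 ≡ 1, so λ ≡ 29.
  x = λ² - 0 - 36 = 841 - 36 ≡ 26; y = λ·(0 - 26) - 37 ≡ 29. → (26, 29)
8P: (26, 29) + (36, 15). λ = (15 - 29)/(36 - 26) ≡ 27/10 mod 41. 10⁻¹ ≡ 37 (mod 41), so λ ≡ 15.
  x = λ² - 26 - 36 = 225 - 62 ≡ 40; y = λ·(26 - 40) - 29 ≡ 7. → (40, 7)
9P: (40, 7) + (36, 15). λ = (15 - 7)/(36 - 40) ≡ 8/37 mod 41. 37⁻¹ ≡ 10 (mod 41), so λ ≡ 39.
  x = λ² - 40 - 36 = 1521 - 76 ≡ 10; y = λ·(40 - 10) - 7 ≡ 15. → (10, 15)
10P: (10, 15) + (36, 15). λ = (15 - 15)/(36 - 10) ≡ 0/26 mod 41. 26⁻¹ ≡ 30 (mod 41) since 26·30 = 780 ≡ 1, so λ ≡ 0.
  x = λ² - 10 - 36 = 0 - 46 ≡ 36; y = λ·(10 - 36) - 15 ≡ 26. → (36, 26)
11P: (36, 26) + (36, 15): same x and y₁ ≡ -y₂, so the sum is 𝒪.
11P = 𝒪, so the order is 11.

11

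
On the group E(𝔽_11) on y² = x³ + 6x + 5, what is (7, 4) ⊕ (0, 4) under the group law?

(4, 7)

(7, 4) + (0, 4). λ = (4 - 4)/(0 - 7) ≡ 0/4 mod 11. 4⁻¹ ≡ 3 (mod 11) since 4·3 = 12 ≡ 1, so λ ≡ 0.
  x = λ² - 7 - 0 = 0 - 7 ≡ 4; y = λ·(7 - 4) - 4 ≡ 7. → (4, 7)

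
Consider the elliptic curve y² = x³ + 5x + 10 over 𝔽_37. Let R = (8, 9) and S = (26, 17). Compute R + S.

(8, 9) + (26, 17). λ = (17 - 9)/(26 - 8) ≡ 8/18 mod 37. 18⁻¹ ≡ 35 (mod 37), so λ ≡ 21.
  x = λ² - 8 - 26 = 441 - 34 ≡ 0; y = λ·(8 - 0) - 9 ≡ 11. → (0, 11)

(0, 11)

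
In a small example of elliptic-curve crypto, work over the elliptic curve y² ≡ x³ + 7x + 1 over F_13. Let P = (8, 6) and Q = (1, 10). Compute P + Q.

(8, 6) + (1, 10). λ = (10 - 6)/(1 - 8) ≡ 4/6 mod 13. 6⁻¹ ≡ 11 (mod 13) since 6·11 = 66 ≡ 1, so λ ≡ 5.
  x = λ² - 8 - 1 = 25 - 9 ≡ 3; y = λ·(8 - 3) - 6 ≡ 6. → (3, 6)

(3, 6)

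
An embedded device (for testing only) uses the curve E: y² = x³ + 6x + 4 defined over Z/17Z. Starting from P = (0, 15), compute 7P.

(15, 16)

Double-and-add on 7 = (111)₂. Start with P = (0, 15) for the leading 1-bit.
double: tangent at (0, 15): λ = (3·0² + 6)/(2·15) ≡ 6/13. 13⁻¹ ≡ 4 (mod 17) since 13·4 = 52 ≡ 1, so λ ≡ 6·4 ≡ 7.
  x = λ² - 0 - 0 = 49 - 0 ≡ 15; y = λ·(0 - 15) - 15 ≡ 16. → (15, 16)
add P: (15, 16) + (0, 15). λ = (15 - 16)/(0 - 15) ≡ 16/2 mod 17. 2⁻¹ ≡ 9 (mod 17), so λ ≡ 8.
  x = λ² - 15 - 0 = 64 - 15 ≡ 15; y = λ·(15 - 15) - 16 ≡ 1. → (15, 1)
double: tangent at (15, 1): λ = (3·15² + 6)/(2·1) ≡ 1/2. 2⁻¹ ≡ 9 (mod 17), so λ ≡ 1·9 ≡ 9.
  x = λ² - 15 - 15 = 81 - 30 ≡ 0; y = λ·(15 - 0) - 1 ≡ 15. → (0, 15)
add P: tangent at (0, 15): λ = (3·0² + 6)/(2·15) ≡ 6/13. 13⁻¹ ≡ 4 (mod 17) since 13·4 = 52 ≡ 1, so λ ≡ 6·4 ≡ 7.
  x = λ² - 0 - 0 = 49 - 0 ≡ 15; y = λ·(0 - 15) - 15 ≡ 16. → (15, 16)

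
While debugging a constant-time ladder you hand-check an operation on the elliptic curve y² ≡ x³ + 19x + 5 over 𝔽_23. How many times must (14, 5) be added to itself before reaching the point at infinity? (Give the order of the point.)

2P: tangent at (14, 5): λ = (3·14² + 19)/(2·5) ≡ 9/10. 10⁻¹ ≡ 7 (mod 23), so λ ≡ 9·7 ≡ 17.
  x = λ² - 14 - 14 = 289 - 28 ≡ 8; y = λ·(14 - 8) - 5 ≡ 5. → (8, 5)
3P: (8, 5) + (14, 5). λ = (5 - 5)/(14 - 8) ≡ 0/6 mod 23. 6⁻¹ ≡ 4 (mod 23), so λ ≡ 0.
  x = λ² - 8 - 14 = 0 - 22 ≡ 1; y = λ·(8 - 1) - 5 ≡ 18. → (1, 18)
4P: (1, 18) + (14, 5). λ = (5 - 18)/(14 - 1) ≡ 10/13 mod 23. 13⁻¹ ≡ 16 (mod 23), so λ ≡ 22.
  x = λ² - 1 - 14 = 484 - 15 ≡ 9; y = λ·(1 - 9) - 18 ≡ 13. → (9, 13)
5P: (9, 13) + (14, 5). λ = (5 - 13)/(14 - 9) ≡ 15/5 mod 23. 5⁻¹ ≡ 14 (mod 23), so λ ≡ 3.
  x = λ² - 9 - 14 = 9 - 23 ≡ 9; y = λ·(9 - 9) - 13 ≡ 10. → (9, 10)
6P: (9, 10) + (14, 5). λ = (5 - 10)/(14 - 9) ≡ 18/5 mod 23. 5⁻¹ ≡ 14 (mod 23) since 5·14 = 70 ≡ 1, so λ ≡ 22.
  x = λ² - 9 - 14 = 484 - 23 ≡ 1; y = λ·(9 - 1) - 10 ≡ 5. → (1, 5)
7P: (1, 5) + (14, 5). λ = (5 - 5)/(14 - 1) ≡ 0/13 mod 23. 13⁻¹ ≡ 16 (mod 23), so λ ≡ 0.
  x = λ² - 1 - 14 = 0 - 15 ≡ 8; y = λ·(1 - 8) - 5 ≡ 18. → (8, 18)
8P: (8, 18) + (14, 5). λ = (5 - 18)/(14 - 8) ≡ 10/6 mod 23. 6⁻¹ ≡ 4 (mod 23) since 6·4 = 24 ≡ 1, so λ ≡ 17.
  x = λ² - 8 - 14 = 289 - 22 ≡ 14; y = λ·(8 - 14) - 18 ≡ 18. → (14, 18)
9P: (14, 18) + (14, 5): same x and y₁ ≡ -y₂, so the sum is the point at infinity.
9P = the point at infinity, so the order is 9.

9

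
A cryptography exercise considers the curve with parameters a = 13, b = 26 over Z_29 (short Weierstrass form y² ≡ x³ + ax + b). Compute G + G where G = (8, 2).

(6, 28)

tangent at (8, 2): λ = (3·8² + 13)/(2·2) ≡ 2/4. 4⁻¹ ≡ 22 (mod 29), so λ ≡ 2·22 ≡ 15.
  x = λ² - 8 - 8 = 225 - 16 ≡ 6; y = λ·(8 - 6) - 2 ≡ 28. → (6, 28)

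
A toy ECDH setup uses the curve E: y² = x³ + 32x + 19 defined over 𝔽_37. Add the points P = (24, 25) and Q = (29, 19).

(24, 25) + (29, 19). λ = (19 - 25)/(29 - 24) ≡ 31/5 mod 37. 5⁻¹ ≡ 15 (mod 37) since 5·15 = 75 ≡ 1, so λ ≡ 21.
  x = λ² - 24 - 29 = 441 - 53 ≡ 18; y = λ·(24 - 18) - 25 ≡ 27. → (18, 27)

(18, 27)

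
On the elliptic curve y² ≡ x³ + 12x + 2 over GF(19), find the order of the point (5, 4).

7

2P: tangent at (5, 4): λ = (3·5² + 12)/(2·4) ≡ 11/8. 8⁻¹ ≡ 12 (mod 19) since 8·12 = 96 ≡ 1, so λ ≡ 11·12 ≡ 18.
  x = λ² - 5 - 5 = 324 - 10 ≡ 10; y = λ·(5 - 10) - 4 ≡ 1. → (10, 1)
3P: (10, 1) + (5, 4). λ = (4 - 1)/(5 - 10) ≡ 3/14 mod 19. 14⁻¹ ≡ 15 (mod 19) since 14·15 = 210 ≡ 1, so λ ≡ 7.
  x = λ² - 10 - 5 = 49 - 15 ≡ 15; y = λ·(10 - 15) - 1 ≡ 2. → (15, 2)
4P: (15, 2) + (5, 4). λ = (4 - 2)/(5 - 15) ≡ 2/9 mod 19. 9⁻¹ ≡ 17 (mod 19), so λ ≡ 15.
  x = λ² - 15 - 5 = 225 - 20 ≡ 15; y = λ·(15 - 15) - 2 ≡ 17. → (15, 17)
5P: (15, 17) + (5, 4). λ = (4 - 17)/(5 - 15) ≡ 6/9 mod 19. 9⁻¹ ≡ 17 (mod 19), so λ ≡ 7.
  x = λ² - 15 - 5 = 49 - 20 ≡ 10; y = λ·(15 - 10) - 17 ≡ 18. → (10, 18)
6P: (10, 18) + (5, 4). λ = (4 - 18)/(5 - 10) ≡ 5/14 mod 19. 14⁻¹ ≡ 15 (mod 19) since 14·15 = 210 ≡ 1, so λ ≡ 18.
  x = λ² - 10 - 5 = 324 - 15 ≡ 5; y = λ·(10 - 5) - 18 ≡ 15. → (5, 15)
7P: (5, 15) + (5, 4): same x and y₁ ≡ -y₂, so the sum is O.
7P = O, so the order is 7.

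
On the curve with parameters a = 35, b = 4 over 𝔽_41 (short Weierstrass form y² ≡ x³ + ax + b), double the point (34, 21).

tangent at (34, 21): λ = (3·34² + 35)/(2·21) ≡ 18/1. 1⁻¹ ≡ 1 (mod 41), so λ ≡ 18·1 ≡ 18.
  x = λ² - 34 - 34 = 324 - 68 ≡ 10; y = λ·(34 - 10) - 21 ≡ 1. → (10, 1)

(10, 1)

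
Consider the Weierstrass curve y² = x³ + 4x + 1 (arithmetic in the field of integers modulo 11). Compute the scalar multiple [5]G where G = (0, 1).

(7, 8)

Repeated addition: build up to 5G.
2G: tangent at (0, 1): λ = (3·0² + 4)/(2·1) ≡ 4/2. 2⁻¹ ≡ 6 (mod 11) since 2·6 = 12 ≡ 1, so λ ≡ 4·6 ≡ 2.
  x = λ² - 0 - 0 = 4 - 0 ≡ 4; y = λ·(0 - 4) - 1 ≡ 2. → (4, 2)
3G: (4, 2) + (0, 1). λ = (1 - 2)/(0 - 4) ≡ 10/7 mod 11. 7⁻¹ ≡ 8 (mod 11), so λ ≡ 3.
  x = λ² - 4 - 0 = 9 - 4 ≡ 5; y = λ·(4 - 5) - 2 ≡ 6. → (5, 6)
4G: (5, 6) + (0, 1). λ = (1 - 6)/(0 - 5) ≡ 6/6 mod 11. 6⁻¹ ≡ 2 (mod 11), so λ ≡ 1.
  x = λ² - 5 - 0 = 1 - 5 ≡ 7; y = λ·(5 - 7) - 6 ≡ 3. → (7, 3)
5G: (7, 3) + (0, 1). λ = (1 - 3)/(0 - 7) ≡ 9/4 mod 11. 4⁻¹ ≡ 3 (mod 11), so λ ≡ 5.
  x = λ² - 7 - 0 = 25 - 7 ≡ 7; y = λ·(7 - 7) - 3 ≡ 8. → (7, 8)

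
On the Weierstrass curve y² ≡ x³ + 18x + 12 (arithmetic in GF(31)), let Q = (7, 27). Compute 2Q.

(5, 17)

tangent at (7, 27): λ = (3·7² + 18)/(2·27) ≡ 10/23. 23⁻¹ ≡ 27 (mod 31), so λ ≡ 10·27 ≡ 22.
  x = λ² - 7 - 7 = 484 - 14 ≡ 5; y = λ·(7 - 5) - 27 ≡ 17. → (5, 17)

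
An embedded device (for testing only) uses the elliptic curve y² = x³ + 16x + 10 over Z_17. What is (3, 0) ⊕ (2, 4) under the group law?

(3, 0) + (2, 4). λ = (4 - 0)/(2 - 3) ≡ 4/16 mod 17. 16⁻¹ ≡ 16 (mod 17) since 16·16 = 256 ≡ 1, so λ ≡ 13.
  x = λ² - 3 - 2 = 169 - 5 ≡ 11; y = λ·(3 - 11) - 0 ≡ 15. → (11, 15)

(11, 15)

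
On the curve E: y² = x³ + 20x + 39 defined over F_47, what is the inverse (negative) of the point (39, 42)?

(39, 5)

-(39, 42) = (39, -42 mod 47) = (39, 5).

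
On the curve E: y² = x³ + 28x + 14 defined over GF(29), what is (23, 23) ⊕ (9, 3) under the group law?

(2, 7)

(23, 23) + (9, 3). λ = (3 - 23)/(9 - 23) ≡ 9/15 mod 29. 15⁻¹ ≡ 2 (mod 29), so λ ≡ 18.
  x = λ² - 23 - 9 = 324 - 32 ≡ 2; y = λ·(23 - 2) - 23 ≡ 7. → (2, 7)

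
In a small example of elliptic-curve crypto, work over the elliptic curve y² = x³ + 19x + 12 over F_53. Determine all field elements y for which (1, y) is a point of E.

x³ + 19x + 12 = 32 ≡ 32 (mod 53).
32 is a non-residue mod 53; no y exists.

none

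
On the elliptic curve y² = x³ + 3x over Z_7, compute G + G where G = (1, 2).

(2, 0)

tangent at (1, 2): λ = (3·1² + 3)/(2·2) ≡ 6/4. 4⁻¹ ≡ 2 (mod 7), so λ ≡ 6·2 ≡ 5.
  x = λ² - 1 - 1 = 25 - 2 ≡ 2; y = λ·(1 - 2) - 2 ≡ 0. → (2, 0)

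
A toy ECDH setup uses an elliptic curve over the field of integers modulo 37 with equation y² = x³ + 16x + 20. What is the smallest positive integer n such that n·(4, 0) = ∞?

2P: (4, 0) + (4, 0): same x and y₁ ≡ -y₂, so the sum is ∞.
2P = ∞, so the order is 2.

2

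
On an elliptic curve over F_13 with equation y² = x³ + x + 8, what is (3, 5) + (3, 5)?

(6, 10)

tangent at (3, 5): λ = (3·3² + 1)/(2·5) ≡ 2/10. 10⁻¹ ≡ 4 (mod 13), so λ ≡ 2·4 ≡ 8.
  x = λ² - 3 - 3 = 64 - 6 ≡ 6; y = λ·(3 - 6) - 5 ≡ 10. → (6, 10)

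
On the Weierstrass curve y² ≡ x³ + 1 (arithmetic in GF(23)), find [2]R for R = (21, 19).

(12, 2)

tangent at (21, 19): λ = (3·21² + 0)/(2·19) ≡ 12/15. 15⁻¹ ≡ 20 (mod 23), so λ ≡ 12·20 ≡ 10.
  x = λ² - 21 - 21 = 100 - 42 ≡ 12; y = λ·(21 - 12) - 19 ≡ 2. → (12, 2)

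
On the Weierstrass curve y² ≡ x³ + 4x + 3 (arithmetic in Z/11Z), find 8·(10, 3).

(10, 3)

Write Q = (10, 3).
Double-and-add on 8 = (1000)₂. Start with Q = (10, 3) for the leading 1-bit.
double: tangent at (10, 3): λ = (3·10² + 4)/(2·3) ≡ 7/6. 6⁻¹ ≡ 2 (mod 11), so λ ≡ 7·2 ≡ 3.
  x = λ² - 10 - 10 = 9 - 20 ≡ 0; y = λ·(10 - 0) - 3 ≡ 5. → (0, 5)
double: tangent at (0, 5): λ = (3·0² + 4)/(2·5) ≡ 4/10. 10⁻¹ ≡ 10 (mod 11) since 10·10 = 100 ≡ 1, so λ ≡ 4·10 ≡ 7.
  x = λ² - 0 - 0 = 49 - 0 ≡ 5; y = λ·(0 - 5) - 5 ≡ 4. → (5, 4)
double: tangent at (5, 4): λ = (3·5² + 4)/(2·4) ≡ 2/8. 8⁻¹ ≡ 7 (mod 11) since 8·7 = 56 ≡ 1, so λ ≡ 2·7 ≡ 3.
  x = λ² - 5 - 5 = 9 - 10 ≡ 10; y = λ·(5 - 10) - 4 ≡ 3. → (10, 3)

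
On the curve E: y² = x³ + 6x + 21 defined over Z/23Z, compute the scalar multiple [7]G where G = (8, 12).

Repeated addition: build up to 7G.
2G: tangent at (8, 12): λ = (3·8² + 6)/(2·12) ≡ 14/1. 1⁻¹ ≡ 1 (mod 23), so λ ≡ 14·1 ≡ 14.
  x = λ² - 8 - 8 = 196 - 16 ≡ 19; y = λ·(8 - 19) - 12 ≡ 18. → (19, 18)
3G: (19, 18) + (8, 12). λ = (12 - 18)/(8 - 19) ≡ 17/12 mod 23. 12⁻¹ ≡ 2 (mod 23), so λ ≡ 11.
  x = λ² - 19 - 8 = 121 - 27 ≡ 2; y = λ·(19 - 2) - 18 ≡ 8. → (2, 8)
4G: (2, 8) + (8, 12). λ = (12 - 8)/(8 - 2) ≡ 4/6 mod 23. 6⁻¹ ≡ 4 (mod 23) since 6·4 = 24 ≡ 1, so λ ≡ 16.
  x = λ² - 2 - 8 = 256 - 10 ≡ 16; y = λ·(2 - 16) - 8 ≡ 21. → (16, 21)
5G: (16, 21) + (8, 12). λ = (12 - 21)/(8 - 16) ≡ 14/15 mod 23. 15⁻¹ ≡ 20 (mod 23) since 15·20 = 300 ≡ 1, so λ ≡ 4.
  x = λ² - 16 - 8 = 16 - 24 ≡ 15; y = λ·(16 - 15) - 21 ≡ 6. → (15, 6)
6G: (15, 6) + (8, 12). λ = (12 - 6)/(8 - 15) ≡ 6/16 mod 23. 16⁻¹ ≡ 13 (mod 23) since 16·13 = 208 ≡ 1, so λ ≡ 9.
  x = λ² - 15 - 8 = 81 - 23 ≡ 12; y = λ·(15 - 12) - 6 ≡ 21. → (12, 21)
7G: (12, 21) + (8, 12). λ = (12 - 21)/(8 - 12) ≡ 14/19 mod 23. 19⁻¹ ≡ 17 (mod 23) since 19·17 = 323 ≡ 1, so λ ≡ 8.
  x = λ² - 12 - 8 = 64 - 20 ≡ 21; y = λ·(12 - 21) - 21 ≡ 22. → (21, 22)

(21, 22)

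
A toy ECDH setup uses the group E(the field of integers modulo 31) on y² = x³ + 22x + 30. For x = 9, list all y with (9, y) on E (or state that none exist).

none

x³ + 22x + 30 = 957 ≡ 27 (mod 31).
27 is a non-residue mod 31; no y exists.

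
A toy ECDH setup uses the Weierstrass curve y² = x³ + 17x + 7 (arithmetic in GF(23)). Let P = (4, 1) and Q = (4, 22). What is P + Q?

O

The two points share x = 4 and their y-coordinates satisfy 1 + 22 ≡ 0 (mod 23), so they are inverses. Their sum is the point at infinity.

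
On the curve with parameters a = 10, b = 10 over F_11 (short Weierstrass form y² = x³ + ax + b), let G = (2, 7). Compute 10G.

Double-and-add on 10 = (1010)₂. Start with G = (2, 7) for the leading 1-bit.
double: tangent at (2, 7): λ = (3·2² + 10)/(2·7) ≡ 0/3. 3⁻¹ ≡ 4 (mod 11), so λ ≡ 0·4 ≡ 0.
  x = λ² - 2 - 2 = 0 - 4 ≡ 7; y = λ·(2 - 7) - 7 ≡ 4. → (7, 4)
double: tangent at (7, 4): λ = (3·7² + 10)/(2·4) ≡ 3/8. 8⁻¹ ≡ 7 (mod 11) since 8·7 = 56 ≡ 1, so λ ≡ 3·7 ≡ 10.
  x = λ² - 7 - 7 = 100 - 14 ≡ 9; y = λ·(7 - 9) - 4 ≡ 9. → (9, 9)
add G: (9, 9) + (2, 7). λ = (7 - 9)/(2 - 9) ≡ 9/4 mod 11. 4⁻¹ ≡ 3 (mod 11), so λ ≡ 5.
  x = λ² - 9 - 2 = 25 - 11 ≡ 3; y = λ·(9 - 3) - 9 ≡ 10. → (3, 10)
double: tangent at (3, 10): λ = (3·3² + 10)/(2·10) ≡ 4/9. 9⁻¹ ≡ 5 (mod 11) since 9·5 = 45 ≡ 1, so λ ≡ 4·5 ≡ 9.
  x = λ² - 3 - 3 = 81 - 6 ≡ 9; y = λ·(3 - 9) - 10 ≡ 2. → (9, 2)

(9, 2)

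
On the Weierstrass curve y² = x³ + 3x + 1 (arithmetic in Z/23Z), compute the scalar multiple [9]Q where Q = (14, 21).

Double-and-add on 9 = (1001)₂. Start with Q = (14, 21) for the leading 1-bit.
double: tangent at (14, 21): λ = (3·14² + 3)/(2·21) ≡ 16/19. 19⁻¹ ≡ 17 (mod 23), so λ ≡ 16·17 ≡ 19.
  x = λ² - 14 - 14 = 361 - 28 ≡ 11; y = λ·(14 - 11) - 21 ≡ 13. → (11, 13)
double: tangent at (11, 13): λ = (3·11² + 3)/(2·13) ≡ 21/3. 3⁻¹ ≡ 8 (mod 23) since 3·8 = 24 ≡ 1, so λ ≡ 21·8 ≡ 7.
  x = λ² - 11 - 11 = 49 - 22 ≡ 4; y = λ·(11 - 4) - 13 ≡ 13. → (4, 13)
double: tangent at (4, 13): λ = (3·4² + 3)/(2·13) ≡ 5/3. 3⁻¹ ≡ 8 (mod 23) since 3·8 = 24 ≡ 1, so λ ≡ 5·8 ≡ 17.
  x = λ² - 4 - 4 = 289 - 8 ≡ 5; y = λ·(4 - 5) - 13 ≡ 16. → (5, 16)
add Q: (5, 16) + (14, 21). λ = (21 - 16)/(14 - 5) ≡ 5/9 mod 23. 9⁻¹ ≡ 18 (mod 23), so λ ≡ 21.
  x = λ² - 5 - 14 = 441 - 19 ≡ 8; y = λ·(5 - 8) - 16 ≡ 13. → (8, 13)

(8, 13)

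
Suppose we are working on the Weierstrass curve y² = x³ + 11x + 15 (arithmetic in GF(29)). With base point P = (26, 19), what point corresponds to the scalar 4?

O

Repeated addition: build up to 4P.
2P: tangent at (26, 19): λ = (3·26² + 11)/(2·19) ≡ 9/9. 9⁻¹ ≡ 13 (mod 29) since 9·13 = 117 ≡ 1, so λ ≡ 9·13 ≡ 1.
  x = λ² - 26 - 26 = 1 - 52 ≡ 7; y = λ·(26 - 7) - 19 ≡ 0. → (7, 0)
3P: (7, 0) + (26, 19). λ = (19 - 0)/(26 - 7) ≡ 19/19 mod 29. 19⁻¹ ≡ 26 (mod 29), so λ ≡ 1.
  x = λ² - 7 - 26 = 1 - 33 ≡ 26; y = λ·(7 - 26) - 0 ≡ 10. → (26, 10)
4P: (26, 10) + (26, 19): same x and y₁ ≡ -y₂, so the sum is 𝒪.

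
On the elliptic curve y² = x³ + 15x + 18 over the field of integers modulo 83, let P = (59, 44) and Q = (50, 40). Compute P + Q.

(59, 44) + (50, 40). λ = (40 - 44)/(50 - 59) ≡ 79/74 mod 83. 74⁻¹ ≡ 46 (mod 83), so λ ≡ 65.
  x = λ² - 59 - 50 = 4225 - 109 ≡ 49; y = λ·(59 - 49) - 44 ≡ 25. → (49, 25)

(49, 25)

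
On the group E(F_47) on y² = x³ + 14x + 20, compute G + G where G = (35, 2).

tangent at (35, 2): λ = (3·35² + 14)/(2·2) ≡ 23/4. 4⁻¹ ≡ 12 (mod 47) since 4·12 = 48 ≡ 1, so λ ≡ 23·12 ≡ 41.
  x = λ² - 35 - 35 = 1681 - 70 ≡ 13; y = λ·(35 - 13) - 2 ≡ 7. → (13, 7)

(13, 7)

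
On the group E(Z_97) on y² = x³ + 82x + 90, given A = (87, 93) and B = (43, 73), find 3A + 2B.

(60, 74)

First 3A:
Repeated addition: build up to 3A.
2A: tangent at (87, 93): λ = (3·87² + 82)/(2·93) ≡ 91/89. 89⁻¹ ≡ 12 (mod 97), so λ ≡ 91·12 ≡ 25.
  x = λ² - 87 - 87 = 625 - 174 ≡ 63; y = λ·(87 - 63) - 93 ≡ 22. → (63, 22)
3A: (63, 22) + (87, 93). λ = (93 - 22)/(87 - 63) ≡ 71/24 mod 97. 24⁻¹ ≡ 93 (mod 97), so λ ≡ 7.
  x = λ² - 63 - 87 = 49 - 150 ≡ 93; y = λ·(63 - 93) - 22 ≡ 59. → (93, 59)
3A = (93, 59).
Next 2B:
Repeated addition: build up to 2B.
2B: tangent at (43, 73): λ = (3·43² + 82)/(2·73) ≡ 3/49. 49⁻¹ ≡ 2 (mod 97) since 49·2 = 98 ≡ 1, so λ ≡ 3·2 ≡ 6.
  x = λ² - 43 - 43 = 36 - 86 ≡ 47; y = λ·(43 - 47) - 73 ≡ 0. → (47, 0)
2B = (47, 0).
Finally 3A + 2B:
(93, 59) + (47, 0). λ = (0 - 59)/(47 - 93) ≡ 38/51 mod 97. 51⁻¹ ≡ 78 (mod 97), so λ ≡ 54.
  x = λ² - 93 - 47 = 2916 - 140 ≡ 60; y = λ·(93 - 60) - 59 ≡ 74. → (60, 74)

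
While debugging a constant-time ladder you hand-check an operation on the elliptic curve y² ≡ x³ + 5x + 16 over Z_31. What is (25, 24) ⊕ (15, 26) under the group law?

(25, 24) + (15, 26). λ = (26 - 24)/(15 - 25) ≡ 2/21 mod 31. 21⁻¹ ≡ 3 (mod 31), so λ ≡ 6.
  x = λ² - 25 - 15 = 36 - 40 ≡ 27; y = λ·(25 - 27) - 24 ≡ 26. → (27, 26)

(27, 26)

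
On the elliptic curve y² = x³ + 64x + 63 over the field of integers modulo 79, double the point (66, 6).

(48, 21)

tangent at (66, 6): λ = (3·66² + 64)/(2·6) ≡ 18/12. 12⁻¹ ≡ 33 (mod 79) since 12·33 = 396 ≡ 1, so λ ≡ 18·33 ≡ 41.
  x = λ² - 66 - 66 = 1681 - 132 ≡ 48; y = λ·(66 - 48) - 6 ≡ 21. → (48, 21)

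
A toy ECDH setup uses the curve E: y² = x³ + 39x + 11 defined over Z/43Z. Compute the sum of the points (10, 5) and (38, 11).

(10, 5) + (38, 11). λ = (11 - 5)/(38 - 10) ≡ 6/28 mod 43. 28⁻¹ ≡ 20 (mod 43), so λ ≡ 34.
  x = λ² - 10 - 38 = 1156 - 48 ≡ 33; y = λ·(10 - 33) - 5 ≡ 30. → (33, 30)

(33, 30)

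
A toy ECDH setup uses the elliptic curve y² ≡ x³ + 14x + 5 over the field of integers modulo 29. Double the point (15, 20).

tangent at (15, 20): λ = (3·15² + 14)/(2·20) ≡ 22/11. 11⁻¹ ≡ 8 (mod 29), so λ ≡ 22·8 ≡ 2.
  x = λ² - 15 - 15 = 4 - 30 ≡ 3; y = λ·(15 - 3) - 20 ≡ 4. → (3, 4)

(3, 4)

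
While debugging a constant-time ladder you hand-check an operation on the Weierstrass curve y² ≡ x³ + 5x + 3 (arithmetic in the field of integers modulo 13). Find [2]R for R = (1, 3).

tangent at (1, 3): λ = (3·1² + 5)/(2·3) ≡ 8/6. 6⁻¹ ≡ 11 (mod 13) since 6·11 = 66 ≡ 1, so λ ≡ 8·11 ≡ 10.
  x = λ² - 1 - 1 = 100 - 2 ≡ 7; y = λ·(1 - 7) - 3 ≡ 2. → (7, 2)

(7, 2)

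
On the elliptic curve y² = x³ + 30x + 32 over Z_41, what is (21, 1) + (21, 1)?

tangent at (21, 1): λ = (3·21² + 30)/(2·1) ≡ 0/2. 2⁻¹ ≡ 21 (mod 41), so λ ≡ 0·21 ≡ 0.
  x = λ² - 21 - 21 = 0 - 42 ≡ 40; y = λ·(21 - 40) - 1 ≡ 40. → (40, 40)

(40, 40)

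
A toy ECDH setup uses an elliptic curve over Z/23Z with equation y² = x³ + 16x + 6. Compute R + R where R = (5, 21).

(3, 14)

tangent at (5, 21): λ = (3·5² + 16)/(2·21) ≡ 22/19. 19⁻¹ ≡ 17 (mod 23), so λ ≡ 22·17 ≡ 6.
  x = λ² - 5 - 5 = 36 - 10 ≡ 3; y = λ·(5 - 3) - 21 ≡ 14. → (3, 14)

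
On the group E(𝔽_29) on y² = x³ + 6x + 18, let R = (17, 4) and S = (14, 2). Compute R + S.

(17, 4) + (14, 2). λ = (2 - 4)/(14 - 17) ≡ 27/26 mod 29. 26⁻¹ ≡ 19 (mod 29) since 26·19 = 494 ≡ 1, so λ ≡ 20.
  x = λ² - 17 - 14 = 400 - 31 ≡ 21; y = λ·(17 - 21) - 4 ≡ 3. → (21, 3)

(21, 3)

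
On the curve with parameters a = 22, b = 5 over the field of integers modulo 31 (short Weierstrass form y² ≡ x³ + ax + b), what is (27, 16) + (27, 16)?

tangent at (27, 16): λ = (3·27² + 22)/(2·16) ≡ 8/1. 1⁻¹ ≡ 1 (mod 31), so λ ≡ 8·1 ≡ 8.
  x = λ² - 27 - 27 = 64 - 54 ≡ 10; y = λ·(27 - 10) - 16 ≡ 27. → (10, 27)

(10, 27)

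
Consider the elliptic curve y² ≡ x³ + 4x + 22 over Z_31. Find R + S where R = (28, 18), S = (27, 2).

(15, 4)

(28, 18) + (27, 2). λ = (2 - 18)/(27 - 28) ≡ 15/30 mod 31. 30⁻¹ ≡ 30 (mod 31), so λ ≡ 16.
  x = λ² - 28 - 27 = 256 - 55 ≡ 15; y = λ·(28 - 15) - 18 ≡ 4. → (15, 4)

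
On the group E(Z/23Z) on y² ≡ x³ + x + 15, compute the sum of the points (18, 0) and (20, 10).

(10, 17)

(18, 0) + (20, 10). λ = (10 - 0)/(20 - 18) ≡ 10/2 mod 23. 2⁻¹ ≡ 12 (mod 23) since 2·12 = 24 ≡ 1, so λ ≡ 5.
  x = λ² - 18 - 20 = 25 - 38 ≡ 10; y = λ·(18 - 10) - 0 ≡ 17. → (10, 17)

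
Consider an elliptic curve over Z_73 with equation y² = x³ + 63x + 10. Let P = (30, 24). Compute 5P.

(19, 67)

Double-and-add on 5 = (101)₂. Start with P = (30, 24) for the leading 1-bit.
double: tangent at (30, 24): λ = (3·30² + 63)/(2·24) ≡ 62/48. 48⁻¹ ≡ 35 (mod 73) since 48·35 = 1680 ≡ 1, so λ ≡ 62·35 ≡ 53.
  x = λ² - 30 - 30 = 2809 - 60 ≡ 48; y = λ·(30 - 48) - 24 ≡ 44. → (48, 44)
double: tangent at (48, 44): λ = (3·48² + 63)/(2·44) ≡ 40/15. 15⁻¹ ≡ 39 (mod 73), so λ ≡ 40·39 ≡ 27.
  x = λ² - 48 - 48 = 729 - 96 ≡ 49; y = λ·(48 - 49) - 44 ≡ 2. → (49, 2)
add P: (49, 2) + (30, 24). λ = (24 - 2)/(30 - 49) ≡ 22/54 mod 73. 54⁻¹ ≡ 23 (mod 73), so λ ≡ 68.
  x = λ² - 49 - 30 = 4624 - 79 ≡ 19; y = λ·(49 - 19) - 2 ≡ 67. → (19, 67)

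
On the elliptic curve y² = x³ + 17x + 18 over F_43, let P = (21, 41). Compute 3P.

(42, 0)

Repeated addition: build up to 3P.
2P: tangent at (21, 41): λ = (3·21² + 17)/(2·41) ≡ 7/39. 39⁻¹ ≡ 32 (mod 43), so λ ≡ 7·32 ≡ 9.
  x = λ² - 21 - 21 = 81 - 42 ≡ 39; y = λ·(21 - 39) - 41 ≡ 12. → (39, 12)
3P: (39, 12) + (21, 41). λ = (41 - 12)/(21 - 39) ≡ 29/25 mod 43. 25⁻¹ ≡ 31 (mod 43), so λ ≡ 39.
  x = λ² - 39 - 21 = 1521 - 60 ≡ 42; y = λ·(39 - 42) - 12 ≡ 0. → (42, 0)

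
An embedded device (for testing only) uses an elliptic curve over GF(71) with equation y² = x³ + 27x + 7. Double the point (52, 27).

(17, 14)

tangent at (52, 27): λ = (3·52² + 27)/(2·27) ≡ 45/54. 54⁻¹ ≡ 25 (mod 71) since 54·25 = 1350 ≡ 1, so λ ≡ 45·25 ≡ 60.
  x = λ² - 52 - 52 = 3600 - 104 ≡ 17; y = λ·(52 - 17) - 27 ≡ 14. → (17, 14)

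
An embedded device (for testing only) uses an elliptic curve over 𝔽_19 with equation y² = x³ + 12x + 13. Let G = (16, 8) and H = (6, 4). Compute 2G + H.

First 2G:
Repeated addition: build up to 2G.
2G: tangent at (16, 8): λ = (3·16² + 12)/(2·8) ≡ 1/16. 16⁻¹ ≡ 6 (mod 19), so λ ≡ 1·6 ≡ 6.
  x = λ² - 16 - 16 = 36 - 32 ≡ 4; y = λ·(16 - 4) - 8 ≡ 7. → (4, 7)
2G = (4, 7).
Finally 2G + H:
(4, 7) + (6, 4). λ = (4 - 7)/(6 - 4) ≡ 16/2 mod 19. 2⁻¹ ≡ 10 (mod 19) since 2·10 = 20 ≡ 1, so λ ≡ 8.
  x = λ² - 4 - 6 = 64 - 10 ≡ 16; y = λ·(4 - 16) - 7 ≡ 11. → (16, 11)

(16, 11)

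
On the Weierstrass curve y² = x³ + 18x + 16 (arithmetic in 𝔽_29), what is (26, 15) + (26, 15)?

(1, 8)

tangent at (26, 15): λ = (3·26² + 18)/(2·15) ≡ 16/1. 1⁻¹ ≡ 1 (mod 29), so λ ≡ 16·1 ≡ 16.
  x = λ² - 26 - 26 = 256 - 52 ≡ 1; y = λ·(26 - 1) - 15 ≡ 8. → (1, 8)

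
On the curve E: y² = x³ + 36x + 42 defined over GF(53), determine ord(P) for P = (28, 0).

2P: (28, 0) + (28, 0): same x and y₁ ≡ -y₂, so the sum is O.
2P = O, so the order is 2.

2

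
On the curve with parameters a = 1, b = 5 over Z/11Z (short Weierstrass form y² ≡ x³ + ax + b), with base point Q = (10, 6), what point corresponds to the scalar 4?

Repeated addition: build up to 4Q.
2Q: tangent at (10, 6): λ = (3·10² + 1)/(2·6) ≡ 4/1. 1⁻¹ ≡ 1 (mod 11) since 1·1 = 1 ≡ 1, so λ ≡ 4·1 ≡ 4.
  x = λ² - 10 - 10 = 16 - 20 ≡ 7; y = λ·(10 - 7) - 6 ≡ 6. → (7, 6)
3Q: (7, 6) + (10, 6). λ = (6 - 6)/(10 - 7) ≡ 0/3 mod 11. 3⁻¹ ≡ 4 (mod 11), so λ ≡ 0.
  x = λ² - 7 - 10 = 0 - 17 ≡ 5; y = λ·(7 - 5) - 6 ≡ 5. → (5, 5)
4Q: (5, 5) + (10, 6). λ = (6 - 5)/(10 - 5) ≡ 1/5 mod 11. 5⁻¹ ≡ 9 (mod 11) since 5·9 = 45 ≡ 1, so λ ≡ 9.
  x = λ² - 5 - 10 = 81 - 15 ≡ 0; y = λ·(5 - 0) - 5 ≡ 7. → (0, 7)

(0, 7)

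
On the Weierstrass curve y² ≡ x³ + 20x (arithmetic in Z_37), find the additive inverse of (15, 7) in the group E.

(15, 30)

-(15, 7) = (15, -7 mod 37) = (15, 30).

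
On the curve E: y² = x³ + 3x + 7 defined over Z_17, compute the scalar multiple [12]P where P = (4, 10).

Double-and-add on 12 = (1100)₂. Start with P = (4, 10) for the leading 1-bit.
double: tangent at (4, 10): λ = (3·4² + 3)/(2·10) ≡ 0/3. 3⁻¹ ≡ 6 (mod 17), so λ ≡ 0·6 ≡ 0.
  x = λ² - 4 - 4 = 0 - 8 ≡ 9; y = λ·(4 - 9) - 10 ≡ 7. → (9, 7)
add P: (9, 7) + (4, 10). λ = (10 - 7)/(4 - 9) ≡ 3/12 mod 17. 12⁻¹ ≡ 10 (mod 17), so λ ≡ 13.
  x = λ² - 9 - 4 = 169 - 13 ≡ 3; y = λ·(9 - 3) - 7 ≡ 3. → (3, 3)
double: tangent at (3, 3): λ = (3·3² + 3)/(2·3) ≡ 13/6. 6⁻¹ ≡ 3 (mod 17), so λ ≡ 13·3 ≡ 5.
  x = λ² - 3 - 3 = 25 - 6 ≡ 2; y = λ·(3 - 2) - 3 ≡ 2. → (2, 2)
double: tangent at (2, 2): λ = (3·2² + 3)/(2·2) ≡ 15/4. 4⁻¹ ≡ 13 (mod 17), so λ ≡ 15·13 ≡ 8.
  x = λ² - 2 - 2 = 64 - 4 ≡ 9; y = λ·(2 - 9) - 2 ≡ 10. → (9, 10)

(9, 10)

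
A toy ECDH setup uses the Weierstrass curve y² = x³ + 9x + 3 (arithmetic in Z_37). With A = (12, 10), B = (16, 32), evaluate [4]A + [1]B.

(16, 32)

First 4A:
Double-and-add on 4 = (100)₂. Start with A = (12, 10) for the leading 1-bit.
double: tangent at (12, 10): λ = (3·12² + 9)/(2·10) ≡ 34/20. 20⁻¹ ≡ 13 (mod 37) since 20·13 = 260 ≡ 1, so λ ≡ 34·13 ≡ 35.
  x = λ² - 12 - 12 = 1225 - 24 ≡ 17; y = λ·(12 - 17) - 10 ≡ 0. → (17, 0)
double: (17, 0) + (17, 0): same x and y₁ ≡ -y₂, so the sum is the point at infinity.
4A = the point at infinity.
Finally 4A + B:
the point at infinity + (16, 32) = (16, 32) (identity).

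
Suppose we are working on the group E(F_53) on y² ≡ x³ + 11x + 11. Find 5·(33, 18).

Write P = (33, 18).
Double-and-add on 5 = (101)₂. Start with P = (33, 18) for the leading 1-bit.
double: tangent at (33, 18): λ = (3·33² + 11)/(2·18) ≡ 45/36. 36⁻¹ ≡ 28 (mod 53) since 36·28 = 1008 ≡ 1, so λ ≡ 45·28 ≡ 41.
  x = λ² - 33 - 33 = 1681 - 66 ≡ 25; y = λ·(33 - 25) - 18 ≡ 45. → (25, 45)
double: tangent at (25, 45): λ = (3·25² + 11)/(2·45) ≡ 31/37. 37⁻¹ ≡ 43 (mod 53), so λ ≡ 31·43 ≡ 8.
  x = λ² - 25 - 25 = 64 - 50 ≡ 14; y = λ·(25 - 14) - 45 ≡ 43. → (14, 43)
add P: (14, 43) + (33, 18). λ = (18 - 43)/(33 - 14) ≡ 28/19 mod 53. 19⁻¹ ≡ 14 (mod 53), so λ ≡ 21.
  x = λ² - 14 - 33 = 441 - 47 ≡ 23; y = λ·(14 - 23) - 43 ≡ 33. → (23, 33)

(23, 33)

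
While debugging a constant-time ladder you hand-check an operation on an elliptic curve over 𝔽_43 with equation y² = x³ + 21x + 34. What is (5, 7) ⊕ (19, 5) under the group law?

(12, 37)

(5, 7) + (19, 5). λ = (5 - 7)/(19 - 5) ≡ 41/14 mod 43. 14⁻¹ ≡ 40 (mod 43), so λ ≡ 6.
  x = λ² - 5 - 19 = 36 - 24 ≡ 12; y = λ·(5 - 12) - 7 ≡ 37. → (12, 37)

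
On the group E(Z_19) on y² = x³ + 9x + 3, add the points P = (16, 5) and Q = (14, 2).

(15, 6)

(16, 5) + (14, 2). λ = (2 - 5)/(14 - 16) ≡ 16/17 mod 19. 17⁻¹ ≡ 9 (mod 19), so λ ≡ 11.
  x = λ² - 16 - 14 = 121 - 30 ≡ 15; y = λ·(16 - 15) - 5 ≡ 6. → (15, 6)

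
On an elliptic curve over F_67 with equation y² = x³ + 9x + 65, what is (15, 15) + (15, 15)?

tangent at (15, 15): λ = (3·15² + 9)/(2·15) ≡ 14/30. 30⁻¹ ≡ 38 (mod 67) since 30·38 = 1140 ≡ 1, so λ ≡ 14·38 ≡ 63.
  x = λ² - 15 - 15 = 3969 - 30 ≡ 53; y = λ·(15 - 53) - 15 ≡ 3. → (53, 3)

(53, 3)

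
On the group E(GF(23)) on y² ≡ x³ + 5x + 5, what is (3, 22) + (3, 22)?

(20, 20)

tangent at (3, 22): λ = (3·3² + 5)/(2·22) ≡ 9/21. 21⁻¹ ≡ 11 (mod 23), so λ ≡ 9·11 ≡ 7.
  x = λ² - 3 - 3 = 49 - 6 ≡ 20; y = λ·(3 - 20) - 22 ≡ 20. → (20, 20)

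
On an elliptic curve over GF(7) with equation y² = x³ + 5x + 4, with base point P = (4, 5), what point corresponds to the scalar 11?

Repeated addition: build up to 11P.
2P: tangent at (4, 5): λ = (3·4² + 5)/(2·5) ≡ 4/3. 3⁻¹ ≡ 5 (mod 7), so λ ≡ 4·5 ≡ 6.
  x = λ² - 4 - 4 = 36 - 8 ≡ 0; y = λ·(4 - 0) - 5 ≡ 5. → (0, 5)
3P: (0, 5) + (4, 5). λ = (5 - 5)/(4 - 0) ≡ 0/4 mod 7. 4⁻¹ ≡ 2 (mod 7) since 4·2 = 8 ≡ 1, so λ ≡ 0.
  x = λ² - 0 - 4 = 0 - 4 ≡ 3; y = λ·(0 - 3) - 5 ≡ 2. → (3, 2)
4P: (3, 2) + (4, 5). λ = (5 - 2)/(4 - 3) ≡ 3/1 mod 7. 1⁻¹ ≡ 1 (mod 7), so λ ≡ 3.
  x = λ² - 3 - 4 = 9 - 7 ≡ 2; y = λ·(3 - 2) - 2 ≡ 1. → (2, 1)
5P: (2, 1) + (4, 5). λ = (5 - 1)/(4 - 2) ≡ 4/2 mod 7. 2⁻¹ ≡ 4 (mod 7) since 2·4 = 8 ≡ 1, so λ ≡ 2.
  x = λ² - 2 - 4 = 4 - 6 ≡ 5; y = λ·(2 - 5) - 1 ≡ 0. → (5, 0)
6P: (5, 0) + (4, 5). λ = (5 - 0)/(4 - 5) ≡ 5/6 mod 7. 6⁻¹ ≡ 6 (mod 7) since 6·6 = 36 ≡ 1, so λ ≡ 2.
  x = λ² - 5 - 4 = 4 - 9 ≡ 2; y = λ·(5 - 2) - 0 ≡ 6. → (2, 6)
7P: (2, 6) + (4, 5). λ = (5 - 6)/(4 - 2) ≡ 6/2 mod 7. 2⁻¹ ≡ 4 (mod 7), so λ ≡ 3.
  x = λ² - 2 - 4 = 9 - 6 ≡ 3; y = λ·(2 - 3) - 6 ≡ 5. → (3, 5)
8P: (3, 5) + (4, 5). λ = (5 - 5)/(4 - 3) ≡ 0/1 mod 7. 1⁻¹ ≡ 1 (mod 7), so λ ≡ 0.
  x = λ² - 3 - 4 = 0 - 7 ≡ 0; y = λ·(3 - 0) - 5 ≡ 2. → (0, 2)
9P: (0, 2) + (4, 5). λ = (5 - 2)/(4 - 0) ≡ 3/4 mod 7. 4⁻¹ ≡ 2 (mod 7), so λ ≡ 6.
  x = λ² - 0 - 4 = 36 - 4 ≡ 4; y = λ·(0 - 4) - 2 ≡ 2. → (4, 2)
10P: (4, 2) + (4, 5): same x and y₁ ≡ -y₂, so the sum is O.
11P: O + (4, 5) = (4, 5) (identity).

(4, 5)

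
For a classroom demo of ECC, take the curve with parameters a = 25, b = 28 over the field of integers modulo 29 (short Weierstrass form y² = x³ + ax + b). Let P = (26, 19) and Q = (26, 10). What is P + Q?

O

The two points share x = 26 and their y-coordinates satisfy 19 + 10 ≡ 0 (mod 29), so they are inverses. Their sum is O.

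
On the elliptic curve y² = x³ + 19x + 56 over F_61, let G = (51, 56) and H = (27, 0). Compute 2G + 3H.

First 2G:
Repeated addition: build up to 2G.
2G: tangent at (51, 56): λ = (3·51² + 19)/(2·56) ≡ 14/51. 51⁻¹ ≡ 6 (mod 61), so λ ≡ 14·6 ≡ 23.
  x = λ² - 51 - 51 = 529 - 102 ≡ 0; y = λ·(51 - 0) - 56 ≡ 19. → (0, 19)
2G = (0, 19).
Next 3H:
Repeated addition: build up to 3H.
2H: (27, 0) + (27, 0): same x and y₁ ≡ -y₂, so the sum is O.
3H: O + (27, 0) = (27, 0) (identity).
3H = (27, 0).
Finally 2G + 3H:
(0, 19) + (27, 0). λ = (0 - 19)/(27 - 0) ≡ 42/27 mod 61. 27⁻¹ ≡ 52 (mod 61), so λ ≡ 49.
  x = λ² - 0 - 27 = 2401 - 27 ≡ 56; y = λ·(0 - 56) - 19 ≡ 43. → (56, 43)

(56, 43)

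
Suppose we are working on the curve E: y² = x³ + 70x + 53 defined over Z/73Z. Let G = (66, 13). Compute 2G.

(68, 4)

tangent at (66, 13): λ = (3·66² + 70)/(2·13) ≡ 71/26. 26⁻¹ ≡ 59 (mod 73), so λ ≡ 71·59 ≡ 28.
  x = λ² - 66 - 66 = 784 - 132 ≡ 68; y = λ·(66 - 68) - 13 ≡ 4. → (68, 4)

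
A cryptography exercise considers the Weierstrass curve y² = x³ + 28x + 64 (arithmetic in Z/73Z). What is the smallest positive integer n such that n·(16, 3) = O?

3

2P: tangent at (16, 3): λ = (3·16² + 28)/(2·3) ≡ 66/6. 6⁻¹ ≡ 61 (mod 73), so λ ≡ 66·61 ≡ 11.
  x = λ² - 16 - 16 = 121 - 32 ≡ 16; y = λ·(16 - 16) - 3 ≡ 70. → (16, 70)
3P: (16, 70) + (16, 3): same x and y₁ ≡ -y₂, so the sum is O.
3P = O, so the order is 3.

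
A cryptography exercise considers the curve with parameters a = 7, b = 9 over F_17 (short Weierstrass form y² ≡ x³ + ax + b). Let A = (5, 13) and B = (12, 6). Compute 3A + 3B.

(1, 0)

First 3A:
Repeated addition: build up to 3A.
2A: tangent at (5, 13): λ = (3·5² + 7)/(2·13) ≡ 14/9. 9⁻¹ ≡ 2 (mod 17), so λ ≡ 14·2 ≡ 11.
  x = λ² - 5 - 5 = 121 - 10 ≡ 9; y = λ·(5 - 9) - 13 ≡ 11. → (9, 11)
3A: (9, 11) + (5, 13). λ = (13 - 11)/(5 - 9) ≡ 2/13 mod 17. 13⁻¹ ≡ 4 (mod 17), so λ ≡ 8.
  x = λ² - 9 - 5 = 64 - 14 ≡ 16; y = λ·(9 - 16) - 11 ≡ 1. → (16, 1)
3A = (16, 1).
Next 3B:
Repeated addition: build up to 3B.
2B: tangent at (12, 6): λ = (3·12² + 7)/(2·6) ≡ 14/12. 12⁻¹ ≡ 10 (mod 17) since 12·10 = 120 ≡ 1, so λ ≡ 14·10 ≡ 4.
  x = λ² - 12 - 12 = 16 - 24 ≡ 9; y = λ·(12 - 9) - 6 ≡ 6. → (9, 6)
3B: (9, 6) + (12, 6). λ = (6 - 6)/(12 - 9) ≡ 0/3 mod 17. 3⁻¹ ≡ 6 (mod 17), so λ ≡ 0.
  x = λ² - 9 - 12 = 0 - 21 ≡ 13; y = λ·(9 - 13) - 6 ≡ 11. → (13, 11)
3B = (13, 11).
Finally 3A + 3B:
(16, 1) + (13, 11). λ = (11 - 1)/(13 - 16) ≡ 10/14 mod 17. 14⁻¹ ≡ 11 (mod 17), so λ ≡ 8.
  x = λ² - 16 - 13 = 64 - 29 ≡ 1; y = λ·(16 - 1) - 1 ≡ 0. → (1, 0)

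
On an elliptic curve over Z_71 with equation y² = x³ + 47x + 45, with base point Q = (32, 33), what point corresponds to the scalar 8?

Repeated addition: build up to 8Q.
2Q: tangent at (32, 33): λ = (3·32² + 47)/(2·33) ≡ 66/66. 66⁻¹ ≡ 14 (mod 71) since 66·14 = 924 ≡ 1, so λ ≡ 66·14 ≡ 1.
  x = λ² - 32 - 32 = 1 - 64 ≡ 8; y = λ·(32 - 8) - 33 ≡ 62. → (8, 62)
3Q: (8, 62) + (32, 33). λ = (33 - 62)/(32 - 8) ≡ 42/24 mod 71. 24⁻¹ ≡ 3 (mod 71), so λ ≡ 55.
  x = λ² - 8 - 32 = 3025 - 40 ≡ 3; y = λ·(8 - 3) - 62 ≡ 0. → (3, 0)
4Q: (3, 0) + (32, 33). λ = (33 - 0)/(32 - 3) ≡ 33/29 mod 71. 29⁻¹ ≡ 49 (mod 71), so λ ≡ 55.
  x = λ² - 3 - 32 = 3025 - 35 ≡ 8; y = λ·(3 - 8) - 0 ≡ 9. → (8, 9)
5Q: (8, 9) + (32, 33). λ = (33 - 9)/(32 - 8) ≡ 24/24 mod 71. 24⁻¹ ≡ 3 (mod 71) since 24·3 = 72 ≡ 1, so λ ≡ 1.
  x = λ² - 8 - 32 = 1 - 40 ≡ 32; y = λ·(8 - 32) - 9 ≡ 38. → (32, 38)
6Q: (32, 38) + (32, 33): same x and y₁ ≡ -y₂, so the sum is ∞.
7Q: ∞ + (32, 33) = (32, 33) (identity).
8Q: tangent at (32, 33): λ = (3·32² + 47)/(2·33) ≡ 66/66. 66⁻¹ ≡ 14 (mod 71), so λ ≡ 66·14 ≡ 1.
  x = λ² - 32 - 32 = 1 - 64 ≡ 8; y = λ·(32 - 8) - 33 ≡ 62. → (8, 62)

(8, 62)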